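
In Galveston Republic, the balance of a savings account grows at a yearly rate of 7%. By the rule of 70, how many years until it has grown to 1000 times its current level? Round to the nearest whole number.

One doubling takes 70/7 = 10.00 years.
Reaching 1000× takes log₂(1000) ≈ 9.97 doublings.
9.97 × 10.00 ≈ 100 years.

around 100 years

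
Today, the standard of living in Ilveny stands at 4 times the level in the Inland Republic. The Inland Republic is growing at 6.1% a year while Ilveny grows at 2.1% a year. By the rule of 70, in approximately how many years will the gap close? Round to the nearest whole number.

about 35 years

The growth-rate gap is 6.1% − 2.1% = 4 percentage points.
So the ratio between them halves every 70/4 ≈ 17.50 years.
A 4 times gap closes after 2 halvings: 2 × 17.50 ≈ 35 years.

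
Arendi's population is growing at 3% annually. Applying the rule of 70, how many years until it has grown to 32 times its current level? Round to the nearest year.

Doubling time ≈ 70/3 = 23.33 years.
32 = 2^5, so 5 doublings → 117 years.

≈ 117 years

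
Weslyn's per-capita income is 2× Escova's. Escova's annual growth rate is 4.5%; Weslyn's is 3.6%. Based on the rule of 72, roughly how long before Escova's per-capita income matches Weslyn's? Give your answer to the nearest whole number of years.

The growth-rate gap is 4.5% − 3.6% = 0.9 percentage points.
So the ratio between them halves every 72/0.9 ≈ 80.00 years.
A 2× gap closes after 1 halving: 1 × 80.00 ≈ 80 years.

roughly 80 years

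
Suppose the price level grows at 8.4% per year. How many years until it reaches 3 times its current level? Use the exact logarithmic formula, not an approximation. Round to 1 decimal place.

13.6 years

t = ln(3) / ln(1 + 0.084) = 1.0986 / 0.080658 ≈ 13.62.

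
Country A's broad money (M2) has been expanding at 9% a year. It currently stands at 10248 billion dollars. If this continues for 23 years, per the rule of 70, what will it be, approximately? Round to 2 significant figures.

Doubling time ≈ 70/9 = 7.78 years.
23 years is 23/7.78 ≈ 2.96 doublings, a factor of 2^2.96 ≈ 7.78.
10248 × 7.78 ≈ 80000 billion dollars.

80000 billion dollars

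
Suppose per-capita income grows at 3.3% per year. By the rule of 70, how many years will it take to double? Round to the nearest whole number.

Doubling time ≈ 70 / 3.3 = 21.21 years.

approximately 21 years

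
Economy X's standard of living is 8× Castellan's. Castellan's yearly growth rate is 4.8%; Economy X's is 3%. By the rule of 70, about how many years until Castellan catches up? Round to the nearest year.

≈ 117 years

The growth-rate gap is 4.8% − 3% = 1.8 percentage points.
So the ratio between them halves every 70/1.8 ≈ 38.89 years.
An 8× gap closes after 3 halvings: 3 × 38.89 ≈ 117 years.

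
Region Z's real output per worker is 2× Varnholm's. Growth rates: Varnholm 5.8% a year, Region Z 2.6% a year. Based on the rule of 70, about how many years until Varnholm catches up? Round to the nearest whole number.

What matters is the difference: 3.2 pp.
Rule of 70 on the gap: the ratio halves every 70/3.2 ≈ 21.88 years.
A 2× gap closes after 1 halving: 1 × 21.88 ≈ 22 years.

22 years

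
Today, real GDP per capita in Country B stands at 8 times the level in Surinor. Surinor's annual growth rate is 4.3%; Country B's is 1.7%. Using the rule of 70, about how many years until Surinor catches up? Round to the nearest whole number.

roughly 81 years

Surinor gains on Country B at 4.3% − 1.7% = 2.6 points a year.
At that relative rate the gap halves every 70/2.6 ≈ 26.92 years.
An 8 times gap closes after 3 halvings: 3 × 26.92 ≈ 81 years.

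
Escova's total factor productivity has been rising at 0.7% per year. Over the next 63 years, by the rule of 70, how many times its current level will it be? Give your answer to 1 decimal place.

Doubling time ≈ 70/0.7 = 100.00 years.
63 years / 100.00 ≈ 0.63 doublings → factor 2^0.63 ≈ 1.5.

≈ 1.5 times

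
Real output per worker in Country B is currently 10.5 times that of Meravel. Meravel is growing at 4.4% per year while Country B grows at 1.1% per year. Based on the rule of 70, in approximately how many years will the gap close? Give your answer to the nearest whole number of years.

The growth-rate gap is 4.4% − 1.1% = 3.3 percentage points.
So the ratio between them halves every 70/3.3 ≈ 21.21 years.
A 10.5 times gap takes log₂(10.5) ≈ 3.39 halvings to close: 3.39 × 21.21 ≈ 72 years.

about 72 years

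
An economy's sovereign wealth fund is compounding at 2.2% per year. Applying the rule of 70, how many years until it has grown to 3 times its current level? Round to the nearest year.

around 50 years

One doubling takes 70/2.2 = 31.82 years.
3× is log₂ 3 ≈ 1.58 doublings, so ≈ 1.58 × 31.82 = 50 years.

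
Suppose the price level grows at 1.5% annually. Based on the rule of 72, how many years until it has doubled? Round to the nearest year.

Doubling time ≈ 72 / 1.5 = 48.00 years.

roughly 48 years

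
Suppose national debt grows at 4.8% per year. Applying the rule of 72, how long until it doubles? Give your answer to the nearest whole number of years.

approximately 15 years

At 4.8%, doubling takes about 72/4.8 = 15.00 years.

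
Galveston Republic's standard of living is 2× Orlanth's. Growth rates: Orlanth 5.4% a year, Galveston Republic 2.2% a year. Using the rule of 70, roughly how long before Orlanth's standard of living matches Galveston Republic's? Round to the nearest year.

The growth-rate gap is 5.4% − 2.2% = 3.2 percentage points.
So the ratio between them halves every 70/3.2 ≈ 21.88 years.
A 2× gap closes after 1 halving: 1 × 21.88 ≈ 22 years.

about 22 years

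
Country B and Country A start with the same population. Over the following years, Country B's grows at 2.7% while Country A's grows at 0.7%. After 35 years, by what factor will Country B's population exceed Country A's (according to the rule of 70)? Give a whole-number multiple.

roughly 2 times

Only the 2-point difference matters.
70/2 ≈ 35.00 years per doubling of the ratio; 35 years gives 1.00 doublings, so ≈ 2×.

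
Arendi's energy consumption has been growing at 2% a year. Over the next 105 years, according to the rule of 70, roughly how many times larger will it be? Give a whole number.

At 2% one doubling takes ≈ 35.00 years; 105 years is 3 of them, so ×8.

about 8 times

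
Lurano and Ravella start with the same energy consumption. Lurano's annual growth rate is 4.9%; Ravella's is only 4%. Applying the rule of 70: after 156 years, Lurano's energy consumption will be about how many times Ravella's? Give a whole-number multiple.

approximately 4 times

Lurano pulls ahead at 0.9 pp per year, so the ratio doubles every 70/0.9 ≈ 77.78 years.
In 156 years that's 2.01 doublings: 2^2.01 ≈ 4.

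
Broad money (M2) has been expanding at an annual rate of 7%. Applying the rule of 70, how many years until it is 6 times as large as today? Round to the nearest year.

Doubling time ≈ 70/7 = 10.00 years.
Reaching 6× takes log₂(6) ≈ 2.58 doublings.
2.58 × 10.00 ≈ 26 years.

roughly 26 years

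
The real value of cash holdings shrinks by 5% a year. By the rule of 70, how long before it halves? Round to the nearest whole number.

Halving time ≈ 70 / 5 = 14.00 → 14 years.

14 years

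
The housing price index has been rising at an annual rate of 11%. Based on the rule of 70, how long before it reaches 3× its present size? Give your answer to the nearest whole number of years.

Doubling time ≈ 70/11 = 6.36 years.
3× is log₂ 3 ≈ 1.58 doublings, so ≈ 1.58 × 6.36 = 10 years.

approximately 10 years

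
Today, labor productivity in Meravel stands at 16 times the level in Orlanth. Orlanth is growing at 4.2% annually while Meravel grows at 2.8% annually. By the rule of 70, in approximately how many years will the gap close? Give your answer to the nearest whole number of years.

The growth-rate gap is 4.2% − 2.8% = 1.4 percentage points.
So the ratio between them halves every 70/1.4 ≈ 50.00 years.
A 16 times gap closes after 4 halvings: 4 × 50.00 ≈ 200 years.

200 years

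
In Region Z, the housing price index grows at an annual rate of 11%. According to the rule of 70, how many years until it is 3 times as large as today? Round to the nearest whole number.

One doubling takes 70/11 = 6.36 years.
3× is log₂ 3 ≈ 1.58 doublings, so ≈ 1.58 × 6.36 = 10 years.

10 years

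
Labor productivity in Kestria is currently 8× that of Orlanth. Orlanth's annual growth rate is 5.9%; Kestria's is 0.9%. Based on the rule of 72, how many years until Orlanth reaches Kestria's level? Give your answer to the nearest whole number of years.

43 years

The growth-rate gap is 5.9% − 0.9% = 5 percentage points.
So the ratio between them halves every 72/5 ≈ 14.40 years.
An 8× gap closes after 3 halvings: 3 × 14.40 ≈ 43 years.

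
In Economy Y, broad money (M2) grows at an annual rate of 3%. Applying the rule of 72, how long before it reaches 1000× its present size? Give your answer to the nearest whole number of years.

One doubling takes 72/3 = 24.00 years.
Reaching 1000× takes log₂(1000) ≈ 9.97 doublings.
9.97 × 24.00 ≈ 239 years.

≈ 239 years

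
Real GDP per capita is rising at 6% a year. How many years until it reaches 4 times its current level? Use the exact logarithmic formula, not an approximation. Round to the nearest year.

t = ln(4) / ln(1 + 0.06) = 1.3863 / 0.058269 ≈ 23.79.
≈ 24 years.

24 years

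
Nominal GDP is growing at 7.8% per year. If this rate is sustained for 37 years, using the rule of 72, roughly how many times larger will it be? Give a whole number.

roughly 16 times

Doubling time ≈ 72/7.8 = 9.23 years.
37/9.23 ≈ 4 doublings, so about 2^4 = 16×.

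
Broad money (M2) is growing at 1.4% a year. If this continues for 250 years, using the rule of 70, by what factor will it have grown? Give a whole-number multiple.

roughly 32 times

Doubling time ≈ 70/1.4 = 50.00 years.
250/50.00 ≈ 5 doublings, so about 2^5 = 32×.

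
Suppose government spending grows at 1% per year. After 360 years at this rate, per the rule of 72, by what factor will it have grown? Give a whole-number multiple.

roughly 32 times

Doubling time ≈ 72/1 = 72.00 years.
360/72.00 ≈ 5 doublings, so about 2^5 = 32×.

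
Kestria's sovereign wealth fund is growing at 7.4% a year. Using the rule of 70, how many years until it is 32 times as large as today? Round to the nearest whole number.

around 47 years

At 7.4% it doubles every 70/7.4 ≈ 9.46 years.
Getting to 32× needs 5 doublings: 5 × 9.46 ≈ 47 years.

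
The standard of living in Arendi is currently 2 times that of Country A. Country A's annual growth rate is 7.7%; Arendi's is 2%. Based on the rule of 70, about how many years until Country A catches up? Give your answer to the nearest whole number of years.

approximately 12 years

The growth-rate gap is 7.7% − 2% = 5.7 percentage points.
So the ratio between them halves every 70/5.7 ≈ 12.28 years.
A 2 times gap closes after 1 halving: 1 × 12.28 ≈ 12 years.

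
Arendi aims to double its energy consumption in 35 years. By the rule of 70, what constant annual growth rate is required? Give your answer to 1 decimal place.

roughly 2.0%

70 / 35 ≈ 2.00, so about 2.0% annually.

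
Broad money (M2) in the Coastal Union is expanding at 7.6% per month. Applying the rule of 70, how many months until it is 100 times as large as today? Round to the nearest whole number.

One doubling takes 70/7.6 = 9.21 months.
Reaching 100× takes log₂(100) ≈ 6.64 doublings.
6.64 × 9.21 ≈ 61 months.

about 61 months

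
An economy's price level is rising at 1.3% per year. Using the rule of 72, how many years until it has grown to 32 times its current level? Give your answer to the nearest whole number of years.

≈ 277 years

Doubling time ≈ 72/1.3 = 55.38 years.
32× is 5 doublings, so 5 × 55.38 ≈ 277 years.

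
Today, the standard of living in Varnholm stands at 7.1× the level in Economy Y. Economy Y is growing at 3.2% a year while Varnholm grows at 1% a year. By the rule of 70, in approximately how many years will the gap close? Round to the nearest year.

roughly 90 years

What matters is the difference: 2.2 pp.
Rule of 70 on the gap: the ratio halves every 70/2.2 ≈ 31.82 years.
A 7.1× gap takes log₂(7.1) ≈ 2.83 halvings to close: 2.83 × 31.82 ≈ 90 years.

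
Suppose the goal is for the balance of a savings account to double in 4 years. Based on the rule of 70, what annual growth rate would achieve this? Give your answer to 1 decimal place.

70 / 4 ≈ 17.50, so about 17.5% a year.

about 17.5% a year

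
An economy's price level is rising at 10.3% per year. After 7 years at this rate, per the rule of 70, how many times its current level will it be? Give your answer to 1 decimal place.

about 2.0 times

Doubling time ≈ 70/10.3 = 6.80 years.
7 years / 6.80 ≈ 1.03 doublings → factor 2^1.03 ≈ 2.0.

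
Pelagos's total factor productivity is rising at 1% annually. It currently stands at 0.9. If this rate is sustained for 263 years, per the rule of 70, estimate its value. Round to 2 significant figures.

It doubles every 70/1 ≈ 70.00 years, so 263 years is 3.76 doublings.
2^3.76 ≈ 13.55; 0.9 × 13.55 ≈ 12.

≈ 12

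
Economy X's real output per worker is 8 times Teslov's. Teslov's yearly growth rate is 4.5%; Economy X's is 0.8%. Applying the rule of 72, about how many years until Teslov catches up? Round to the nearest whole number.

The growth-rate gap is 4.5% − 0.8% = 3.7 percentage points.
So the ratio between them halves every 72/3.7 ≈ 19.46 years.
An 8 times gap closes after 3 halvings: 3 × 19.46 ≈ 58 years.

around 58 years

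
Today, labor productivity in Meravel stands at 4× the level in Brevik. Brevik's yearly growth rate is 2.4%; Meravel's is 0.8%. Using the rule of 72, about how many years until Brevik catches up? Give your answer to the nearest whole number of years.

Brevik gains on Meravel at 2.4% − 0.8% = 1.6 points a year.
At that relative rate the gap halves every 72/1.6 ≈ 45.00 years.
A 4× gap closes after 2 halvings: 2 × 45.00 ≈ 90 years.

≈ 90 years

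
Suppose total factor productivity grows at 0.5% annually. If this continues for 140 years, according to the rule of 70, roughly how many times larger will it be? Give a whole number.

70/0.5 ≈ 140.00 years per doubling.
140 years fits 1 doubling: 2^1 = 2.

around 2 times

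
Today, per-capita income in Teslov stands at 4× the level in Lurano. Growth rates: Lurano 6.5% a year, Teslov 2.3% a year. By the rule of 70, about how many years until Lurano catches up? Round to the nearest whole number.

about 33 years

The growth-rate gap is 6.5% − 2.3% = 4.2 percentage points.
So the ratio between them halves every 70/4.2 ≈ 16.67 years.
A 4× gap closes after 2 halvings: 2 × 16.67 ≈ 33 years.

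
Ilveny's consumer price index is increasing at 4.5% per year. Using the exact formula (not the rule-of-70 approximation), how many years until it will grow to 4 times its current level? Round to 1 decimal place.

t = ln(4) / ln(1 + 0.045) = 1.3863 / 0.044017 ≈ 31.49.

31.5 years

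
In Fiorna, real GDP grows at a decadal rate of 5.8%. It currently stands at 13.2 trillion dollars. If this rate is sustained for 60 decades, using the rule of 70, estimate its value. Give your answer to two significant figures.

It doubles every 70/5.8 ≈ 12.07 decades, so 60 decades is 4.97 doublings.
2^4.97 ≈ 31.34; 13.2 × 31.34 ≈ 410 trillion dollars.

approximately 410 trillion dollars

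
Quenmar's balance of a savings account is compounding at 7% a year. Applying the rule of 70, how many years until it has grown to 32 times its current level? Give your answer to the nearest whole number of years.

≈ 50 years

One doubling takes 70/7 = 10.00 years.
Getting to 32× needs 5 doublings: 5 × 10.00 ≈ 50 years.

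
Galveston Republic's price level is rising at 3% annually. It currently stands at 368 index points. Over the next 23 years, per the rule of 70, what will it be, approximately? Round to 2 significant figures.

730 index points

It doubles every 70/3 ≈ 23.33 years, so 23 years is 0.99 doublings.
2^0.99 ≈ 1.99; 368 × 1.99 ≈ 730 index points.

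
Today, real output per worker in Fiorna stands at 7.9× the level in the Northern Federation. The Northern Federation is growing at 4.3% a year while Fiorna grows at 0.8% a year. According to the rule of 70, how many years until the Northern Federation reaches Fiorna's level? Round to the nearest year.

approximately 60 years

What matters is the difference: 3.5 pp.
Rule of 70 on the gap: the ratio halves every 70/3.5 ≈ 20.00 years.
A 7.9× gap takes log₂(7.9) ≈ 2.98 halvings to close: 2.98 × 20.00 ≈ 60 years.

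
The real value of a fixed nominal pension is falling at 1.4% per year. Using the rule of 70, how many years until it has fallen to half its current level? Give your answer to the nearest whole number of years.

approximately 50 years

The rule works in reverse for decay: 70/1.4 ≈ 50.00 years to halve.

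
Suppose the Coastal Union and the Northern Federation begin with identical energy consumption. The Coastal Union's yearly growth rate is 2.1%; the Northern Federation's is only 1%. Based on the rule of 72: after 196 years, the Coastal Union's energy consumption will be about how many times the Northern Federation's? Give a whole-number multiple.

Only the 1.1-point difference matters.
72/1.1 ≈ 65.45 years per doubling of the ratio; 196 years gives 2.99 doublings, so ≈ 8×.

approximately 8 times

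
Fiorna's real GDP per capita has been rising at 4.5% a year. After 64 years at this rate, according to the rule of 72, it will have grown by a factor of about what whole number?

At 4.5% one doubling takes ≈ 16.00 years; 64 years is 4 of them, so ×16.

16 times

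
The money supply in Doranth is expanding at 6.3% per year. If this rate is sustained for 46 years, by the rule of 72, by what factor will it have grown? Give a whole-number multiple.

≈ 16 times

72/6.3 ≈ 11.43 years per doubling.
46 years fits 4 doublings: 2^4 = 16.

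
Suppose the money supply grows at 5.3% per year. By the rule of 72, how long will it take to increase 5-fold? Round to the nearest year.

around 32 years

At 5.3% it doubles every 72/5.3 ≈ 13.58 years.
Reaching 5× takes log₂(5) ≈ 2.32 doublings.
2.32 × 13.58 ≈ 32 years.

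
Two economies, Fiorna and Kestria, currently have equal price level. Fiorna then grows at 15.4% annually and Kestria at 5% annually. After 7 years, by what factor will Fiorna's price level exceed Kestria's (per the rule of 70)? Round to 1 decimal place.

around 2.1 times

Fiorna pulls ahead at 10.4 pp per year, so the ratio doubles every 70/10.4 ≈ 6.73 years.
In 7 years that's 1.04 doublings: 2^1.04 ≈ 2.1.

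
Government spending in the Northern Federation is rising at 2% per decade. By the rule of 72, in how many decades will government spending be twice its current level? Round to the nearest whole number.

about 36 decades

72/2 ≈ 36.00, so it doubles roughly every 36 decades.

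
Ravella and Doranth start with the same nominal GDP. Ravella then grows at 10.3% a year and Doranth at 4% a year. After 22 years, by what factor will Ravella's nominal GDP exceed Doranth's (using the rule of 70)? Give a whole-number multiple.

around 4 times

Rate gap = 10.3% − 4% = 6.3 points.
The ratio doubles every 70/6.3 ≈ 11.11 years.
22/11.11 ≈ 1.98 doublings → ratio ≈ 2^1.98 ≈ 4.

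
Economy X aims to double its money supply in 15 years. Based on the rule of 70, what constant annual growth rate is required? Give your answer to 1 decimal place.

≈ 4.7%

70 / 15 ≈ 4.67, so about 4.7% annually.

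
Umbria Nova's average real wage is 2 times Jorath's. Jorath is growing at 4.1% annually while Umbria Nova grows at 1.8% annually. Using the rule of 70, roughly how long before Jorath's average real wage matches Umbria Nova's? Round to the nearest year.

roughly 30 years

The growth-rate gap is 4.1% − 1.8% = 2.3 percentage points.
So the ratio between them halves every 70/2.3 ≈ 30.43 years.
A 2 times gap closes after 1 halving: 1 × 30.43 ≈ 30 years.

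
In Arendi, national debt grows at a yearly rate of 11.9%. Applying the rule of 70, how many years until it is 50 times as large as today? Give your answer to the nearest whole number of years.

One doubling takes 70/11.9 = 5.88 years.
Reaching 50× takes log₂(50) ≈ 5.64 doublings.
5.64 × 5.88 ≈ 33 years.

roughly 33 years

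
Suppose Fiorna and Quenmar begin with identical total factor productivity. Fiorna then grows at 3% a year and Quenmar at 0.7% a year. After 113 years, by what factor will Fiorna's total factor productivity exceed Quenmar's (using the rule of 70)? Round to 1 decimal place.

Fiorna pulls ahead at 2.3 pp per year, so the ratio doubles every 70/2.3 ≈ 30.43 years.
In 113 years that's 3.71 doublings: 2^3.71 ≈ 13.1.

roughly 13.1 times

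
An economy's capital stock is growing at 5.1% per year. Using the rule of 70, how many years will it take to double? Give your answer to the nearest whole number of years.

Doubling time ≈ 70 / 5.1 = 13.73 years.

approximately 14 years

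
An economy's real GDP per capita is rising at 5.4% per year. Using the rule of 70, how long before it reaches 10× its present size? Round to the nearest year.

about 43 years

One doubling takes 70/5.4 = 12.96 years.
10× is log₂ 10 ≈ 3.32 doublings, so ≈ 3.32 × 12.96 = 43 years.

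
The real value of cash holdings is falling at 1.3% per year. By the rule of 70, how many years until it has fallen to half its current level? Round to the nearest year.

The rule works in reverse for decay: 70/1.3 ≈ 53.85 years to halve.

≈ 54 years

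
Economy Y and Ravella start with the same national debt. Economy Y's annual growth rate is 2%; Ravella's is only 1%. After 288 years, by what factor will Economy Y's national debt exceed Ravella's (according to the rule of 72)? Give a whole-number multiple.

roughly 16 times

Rate gap = 2% − 1% = 1 point.
The ratio doubles every 72/1 ≈ 72.00 years.
288/72.00 ≈ 4.00 doublings → ratio ≈ 2^4.00 ≈ 16.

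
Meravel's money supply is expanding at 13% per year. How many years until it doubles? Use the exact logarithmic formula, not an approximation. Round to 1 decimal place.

5.7 years

t = ln(2) / ln(1 + 0.13) = 0.6931 / 0.122218 ≈ 5.67.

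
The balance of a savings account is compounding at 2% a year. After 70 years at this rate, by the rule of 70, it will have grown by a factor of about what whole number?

about 4 times

At 2% one doubling takes ≈ 35.00 years; 70 years is 2 of them, so ×4.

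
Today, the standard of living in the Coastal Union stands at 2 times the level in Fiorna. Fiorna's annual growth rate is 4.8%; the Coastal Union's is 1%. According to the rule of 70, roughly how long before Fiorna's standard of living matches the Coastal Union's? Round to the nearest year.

around 18 years

What matters is the difference: 3.8 pp.
Rule of 70 on the gap: the ratio halves every 70/3.8 ≈ 18.42 years.
A 2 times gap closes after 1 halving: 1 × 18.42 ≈ 18 years.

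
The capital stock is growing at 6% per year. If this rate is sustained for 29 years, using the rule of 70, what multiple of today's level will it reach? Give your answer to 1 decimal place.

about 5.6 times

Doubles every ≈ 11.67 years (70/6).
29 years is 2.49 doublings; 2^2.49 ≈ 5.6×.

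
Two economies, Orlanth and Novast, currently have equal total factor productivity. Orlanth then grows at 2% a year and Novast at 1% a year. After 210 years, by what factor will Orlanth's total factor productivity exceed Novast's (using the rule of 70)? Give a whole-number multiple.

8 times

Only the 1-point difference matters.
70/1 ≈ 70.00 years per doubling of the ratio; 210 years gives 3.00 doublings, so ≈ 8×.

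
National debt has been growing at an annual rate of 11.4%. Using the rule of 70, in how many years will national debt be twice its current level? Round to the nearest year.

70/11.4 ≈ 6.14, so it doubles roughly every 6 years.

roughly 6 years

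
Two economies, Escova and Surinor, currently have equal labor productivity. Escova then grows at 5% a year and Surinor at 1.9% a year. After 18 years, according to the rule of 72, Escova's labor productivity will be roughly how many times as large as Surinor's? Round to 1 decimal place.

around 1.7 times

Only the 3.1-point difference matters.
72/3.1 ≈ 23.23 years per doubling of the ratio; 18 years gives 0.77 doublings, so ≈ 1.7×.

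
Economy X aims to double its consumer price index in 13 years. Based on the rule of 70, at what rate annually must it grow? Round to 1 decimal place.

≈ 5.4%

70 / 13 ≈ 5.38, so about 5.4% annually.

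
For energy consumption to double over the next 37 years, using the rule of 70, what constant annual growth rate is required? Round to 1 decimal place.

70 / 37 ≈ 1.89, so about 1.9% a year.

1.9%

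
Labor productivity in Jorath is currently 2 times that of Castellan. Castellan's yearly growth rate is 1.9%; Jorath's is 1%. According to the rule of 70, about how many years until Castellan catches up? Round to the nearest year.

around 78 years

Castellan gains on Jorath at 1.9% − 1% = 0.9 points a year.
At that relative rate the gap halves every 70/0.9 ≈ 77.78 years.
A 2 times gap closes after 1 halving: 1 × 77.78 ≈ 78 years.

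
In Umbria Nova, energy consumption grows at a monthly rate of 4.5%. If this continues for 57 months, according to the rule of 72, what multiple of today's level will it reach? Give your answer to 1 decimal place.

about 11.8 times

Doubles every ≈ 16.00 months (72/4.5).
57 months is 3.56 doublings; 2^3.56 ≈ 11.8×.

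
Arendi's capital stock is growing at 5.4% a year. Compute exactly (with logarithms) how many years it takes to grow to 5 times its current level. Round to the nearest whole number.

31 years

t = ln(5) / ln(1 + 0.054) = 1.6094 / 0.052592 ≈ 30.60.
≈ 31 years.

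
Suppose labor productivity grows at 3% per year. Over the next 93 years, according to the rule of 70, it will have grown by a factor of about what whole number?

about 16 times

Doubling time ≈ 70/3 = 23.33 years.
93/23.33 ≈ 4 doublings, so about 2^4 = 16×.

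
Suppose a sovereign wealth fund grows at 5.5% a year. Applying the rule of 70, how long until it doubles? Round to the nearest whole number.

At 5.5%, doubling takes about 70/5.5 = 12.73 years.

around 13 years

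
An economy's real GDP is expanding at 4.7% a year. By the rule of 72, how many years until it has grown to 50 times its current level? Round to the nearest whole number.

≈ 86 years

Doubling time ≈ 72/4.7 = 15.32 years.
Reaching 50× takes log₂(50) ≈ 5.64 doublings.
5.64 × 15.32 ≈ 86 years.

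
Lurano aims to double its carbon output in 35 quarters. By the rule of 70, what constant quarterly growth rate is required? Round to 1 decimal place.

70 / 35 ≈ 2.00, so about 2.0% per quarter.

≈ 2.0%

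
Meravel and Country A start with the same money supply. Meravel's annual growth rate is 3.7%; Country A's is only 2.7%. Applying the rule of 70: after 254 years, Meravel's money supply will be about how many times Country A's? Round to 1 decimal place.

≈ 12.4 times

Rate gap = 3.7% − 2.7% = 1 point.
The ratio doubles every 70/1 ≈ 70.00 years.
254/70.00 ≈ 3.63 doublings → ratio ≈ 2^3.63 ≈ 12.4.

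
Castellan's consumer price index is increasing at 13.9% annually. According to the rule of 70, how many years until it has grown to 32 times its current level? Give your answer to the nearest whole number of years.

roughly 25 years

One doubling takes 70/13.9 = 5.04 years.
32 = 2^5, so 5 doublings → 25 years.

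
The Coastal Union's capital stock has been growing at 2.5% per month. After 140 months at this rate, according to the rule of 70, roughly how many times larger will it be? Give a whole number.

70/2.5 ≈ 28.00 months per doubling.
140 months fits 5 doublings: 2^5 = 32.

roughly 32 times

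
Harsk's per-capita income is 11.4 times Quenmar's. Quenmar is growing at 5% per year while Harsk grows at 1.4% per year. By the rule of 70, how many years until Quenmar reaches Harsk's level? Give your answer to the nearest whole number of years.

The growth-rate gap is 5% − 1.4% = 3.6 percentage points.
So the ratio between them halves every 70/3.6 ≈ 19.44 years.
An 11.4 times gap takes log₂(11.4) ≈ 3.51 halvings to close: 3.51 × 19.44 ≈ 68 years.

approximately 68 years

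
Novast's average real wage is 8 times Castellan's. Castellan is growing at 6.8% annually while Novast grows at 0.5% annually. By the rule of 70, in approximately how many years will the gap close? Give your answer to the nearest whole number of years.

Castellan gains on Novast at 6.8% − 0.5% = 6.3 points a year.
At that relative rate the gap halves every 70/6.3 ≈ 11.11 years.
An 8 times gap closes after 3 halvings: 3 × 11.11 ≈ 33 years.

about 33 years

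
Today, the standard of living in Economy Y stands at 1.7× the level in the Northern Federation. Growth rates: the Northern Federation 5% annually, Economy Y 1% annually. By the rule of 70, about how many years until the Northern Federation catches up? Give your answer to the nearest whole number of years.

approximately 13 years

The growth-rate gap is 5% − 1% = 4 percentage points.
So the ratio between them halves every 70/4 ≈ 17.50 years.
A 1.7× gap takes log₂(1.7) ≈ 0.77 halvings to close: 0.77 × 17.50 ≈ 13 years.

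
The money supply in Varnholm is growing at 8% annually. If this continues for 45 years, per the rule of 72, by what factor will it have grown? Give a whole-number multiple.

Doubling time ≈ 72/8 = 9.00 years.
45/9.00 ≈ 5 doublings, so about 2^5 = 32×.

around 32 times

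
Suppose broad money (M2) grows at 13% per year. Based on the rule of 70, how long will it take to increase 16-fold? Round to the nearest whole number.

about 22 years

One doubling takes 70/13 = 5.38 years.
16 = 2^4, so 4 doublings → 22 years.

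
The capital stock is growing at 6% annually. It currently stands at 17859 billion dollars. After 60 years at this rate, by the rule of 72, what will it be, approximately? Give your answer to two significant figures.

approximately 570000 billion dollars

It doubles every 72/6 ≈ 12.00 years, so 60 years is 5.00 doublings.
2^5.00 ≈ 32.00; 17859 × 32.00 ≈ 570000 billion dollars.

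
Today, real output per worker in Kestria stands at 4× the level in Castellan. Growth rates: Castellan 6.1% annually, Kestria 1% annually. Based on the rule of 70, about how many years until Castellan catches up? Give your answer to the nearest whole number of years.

27 years

The growth-rate gap is 6.1% − 1% = 5.1 percentage points.
So the ratio between them halves every 70/5.1 ≈ 13.73 years.
A 4× gap closes after 2 halvings: 2 × 13.73 ≈ 27 years.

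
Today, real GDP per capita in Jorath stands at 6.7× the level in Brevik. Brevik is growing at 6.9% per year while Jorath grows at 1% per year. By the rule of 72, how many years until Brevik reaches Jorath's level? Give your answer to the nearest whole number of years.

The growth-rate gap is 6.9% − 1% = 5.9 percentage points.
So the ratio between them halves every 72/5.9 ≈ 12.20 years.
A 6.7× gap takes log₂(6.7) ≈ 2.74 halvings to close: 2.74 × 12.20 ≈ 33 years.

33 years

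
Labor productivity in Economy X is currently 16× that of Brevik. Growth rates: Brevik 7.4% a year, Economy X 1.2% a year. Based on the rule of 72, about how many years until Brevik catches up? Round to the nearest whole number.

What matters is the difference: 6.2 pp.
Rule of 72 on the gap: the ratio halves every 72/6.2 ≈ 11.61 years.
A 16× gap closes after 4 halvings: 4 × 11.61 ≈ 46 years.

≈ 46 years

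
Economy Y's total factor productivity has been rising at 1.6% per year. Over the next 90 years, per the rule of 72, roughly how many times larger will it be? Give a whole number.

72/1.6 ≈ 45.00 years per doubling.
90 years fits 2 doublings: 2^2 = 4.

≈ 4 times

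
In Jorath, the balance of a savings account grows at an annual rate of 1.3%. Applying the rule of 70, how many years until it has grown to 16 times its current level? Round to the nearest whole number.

roughly 215 years

One doubling takes 70/1.3 = 53.85 years.
Getting to 16× needs 4 doublings: 4 × 53.85 ≈ 215 years.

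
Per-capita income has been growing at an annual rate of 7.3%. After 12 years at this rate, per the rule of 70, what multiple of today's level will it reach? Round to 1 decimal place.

Doubling time ≈ 70/7.3 = 9.59 years.
12 years / 9.59 ≈ 1.25 doublings → factor 2^1.25 ≈ 2.4.

roughly 2.4 times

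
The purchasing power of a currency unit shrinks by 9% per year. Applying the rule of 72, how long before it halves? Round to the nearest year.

Halving time ≈ 72 / 9 = 8.00 → 8 years.

approximately 8 years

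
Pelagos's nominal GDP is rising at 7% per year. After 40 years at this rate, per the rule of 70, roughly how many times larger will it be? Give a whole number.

16 times

Doubling time ≈ 70/7 = 10.00 years.
40/10.00 ≈ 4 doublings, so about 2^4 = 16×.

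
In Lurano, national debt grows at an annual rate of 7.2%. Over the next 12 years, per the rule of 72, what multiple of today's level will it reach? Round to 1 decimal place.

2.3 times

Doubling time ≈ 72/7.2 = 10.00 years.
12 years / 10.00 ≈ 1.20 doublings → factor 2^1.20 ≈ 2.3.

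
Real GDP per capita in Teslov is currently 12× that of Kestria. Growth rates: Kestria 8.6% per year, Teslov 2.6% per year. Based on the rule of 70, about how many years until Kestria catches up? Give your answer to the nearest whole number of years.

≈ 42 years

Kestria gains on Teslov at 8.6% − 2.6% = 6 points a year.
At that relative rate the gap halves every 70/6 ≈ 11.67 years.
A 12× gap takes log₂(12) ≈ 3.58 halvings to close: 3.58 × 11.67 ≈ 42 years.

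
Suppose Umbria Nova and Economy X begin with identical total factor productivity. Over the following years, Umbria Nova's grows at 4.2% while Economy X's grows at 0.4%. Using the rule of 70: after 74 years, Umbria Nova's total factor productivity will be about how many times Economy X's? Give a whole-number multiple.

approximately 16 times

Rate gap = 4.2% − 0.4% = 3.8 points.
The ratio doubles every 70/3.8 ≈ 18.42 years.
74/18.42 ≈ 4.02 doublings → ratio ≈ 2^4.02 ≈ 16.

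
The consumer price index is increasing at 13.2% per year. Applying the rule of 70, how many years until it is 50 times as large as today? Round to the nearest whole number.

approximately 30 years

At 13.2% it doubles every 70/13.2 ≈ 5.30 years.
Reaching 50× takes log₂(50) ≈ 5.64 doublings.
5.64 × 5.30 ≈ 30 years.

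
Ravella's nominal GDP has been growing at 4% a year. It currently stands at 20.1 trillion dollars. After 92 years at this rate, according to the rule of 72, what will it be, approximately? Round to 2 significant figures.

It doubles every 72/4 ≈ 18.00 years, so 92 years is 5.11 doublings.
2^5.11 ≈ 34.54; 20.1 × 34.54 ≈ 690 trillion dollars.

roughly 690 trillion dollars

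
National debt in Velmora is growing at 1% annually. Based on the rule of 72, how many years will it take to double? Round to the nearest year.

At 1%, doubling takes about 72/1 = 72.00 years.

roughly 72 years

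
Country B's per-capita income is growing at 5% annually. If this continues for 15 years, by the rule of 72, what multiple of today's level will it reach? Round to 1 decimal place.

Doubling time ≈ 72/5 = 14.40 years.
15 years / 14.40 ≈ 1.04 doublings → factor 2^1.04 ≈ 2.1.

2.1 times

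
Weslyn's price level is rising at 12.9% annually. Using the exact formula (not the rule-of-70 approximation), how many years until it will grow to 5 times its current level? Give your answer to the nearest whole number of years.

13 years

t = ln(5) / ln(1 + 0.129) = 1.6094 / 0.121332 ≈ 13.26.
≈ 13 years.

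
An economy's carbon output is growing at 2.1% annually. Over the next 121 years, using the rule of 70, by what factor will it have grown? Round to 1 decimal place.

Doubles every ≈ 33.33 years (70/2.1).
121 years is 3.63 doublings; 2^3.63 ≈ 12.4×.

around 12.4 times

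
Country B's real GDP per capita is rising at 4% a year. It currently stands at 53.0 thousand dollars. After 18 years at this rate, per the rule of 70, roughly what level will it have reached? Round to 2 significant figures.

approximately 110 thousand dollars

It doubles every 70/4 ≈ 17.50 years, so 18 years is 1.03 doublings.
2^1.03 ≈ 2.04; 53.0 × 2.04 ≈ 110 thousand dollars.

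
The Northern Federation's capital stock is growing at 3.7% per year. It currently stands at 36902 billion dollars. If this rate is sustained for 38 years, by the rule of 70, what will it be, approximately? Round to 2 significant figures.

approximately 150000 billion dollars

Doubling time ≈ 70/3.7 = 18.92 years.
38 years is 38/18.92 ≈ 2.01 doublings, a factor of 2^2.01 ≈ 4.03.
36902 × 4.03 ≈ 150000 billion dollars.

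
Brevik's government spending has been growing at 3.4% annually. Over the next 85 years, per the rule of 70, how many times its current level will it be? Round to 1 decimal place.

Doubles every ≈ 20.59 years (70/3.4).
85 years is 4.13 doublings; 2^4.13 ≈ 17.5×.

≈ 17.5 times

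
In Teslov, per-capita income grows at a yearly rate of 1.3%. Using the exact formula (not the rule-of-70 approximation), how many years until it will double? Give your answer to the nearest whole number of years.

t = ln(2) / ln(1 + 0.013) = 0.6931 / 0.012916 ≈ 53.66.
≈ 54 years.

54 years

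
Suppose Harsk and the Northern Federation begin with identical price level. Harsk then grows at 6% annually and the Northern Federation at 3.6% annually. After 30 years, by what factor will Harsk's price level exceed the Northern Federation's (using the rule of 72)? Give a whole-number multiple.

Rate gap = 6% − 3.6% = 2.4 points.
The ratio doubles every 72/2.4 ≈ 30.00 years.
30/30.00 ≈ 1.00 doublings → ratio ≈ 2^1.00 ≈ 2.

≈ 2 times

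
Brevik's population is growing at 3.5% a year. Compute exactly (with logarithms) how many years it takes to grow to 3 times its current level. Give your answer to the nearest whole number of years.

32 years

t = ln(3) / ln(1 + 0.035) = 1.0986 / 0.034401 ≈ 31.94.
≈ 32 years.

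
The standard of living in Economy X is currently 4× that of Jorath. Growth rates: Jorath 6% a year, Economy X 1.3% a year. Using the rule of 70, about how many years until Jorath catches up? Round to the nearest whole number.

approximately 30 years

Jorath gains on Economy X at 6% − 1.3% = 4.7 points a year.
At that relative rate the gap halves every 70/4.7 ≈ 14.89 years.
A 4× gap closes after 2 halvings: 2 × 14.89 ≈ 30 years.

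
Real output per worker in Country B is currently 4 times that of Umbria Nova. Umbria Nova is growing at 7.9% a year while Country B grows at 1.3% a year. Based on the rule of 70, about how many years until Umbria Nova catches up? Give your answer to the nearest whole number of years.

about 21 years

The growth-rate gap is 7.9% − 1.3% = 6.6 percentage points.
So the ratio between them halves every 70/6.6 ≈ 10.61 years.
A 4 times gap closes after 2 halvings: 2 × 10.61 ≈ 21 years.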